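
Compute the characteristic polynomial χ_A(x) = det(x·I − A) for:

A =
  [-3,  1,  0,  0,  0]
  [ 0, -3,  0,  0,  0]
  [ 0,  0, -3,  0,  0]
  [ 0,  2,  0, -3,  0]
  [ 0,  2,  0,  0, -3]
x^5 + 15*x^4 + 90*x^3 + 270*x^2 + 405*x + 243

Expanding det(x·I − A) (e.g. by cofactor expansion or by noting that A is similar to its Jordan form J, which has the same characteristic polynomial as A) gives
  χ_A(x) = x^5 + 15*x^4 + 90*x^3 + 270*x^2 + 405*x + 243
which factors as (x + 3)^5. The eigenvalues (with algebraic multiplicities) are λ = -3 with multiplicity 5.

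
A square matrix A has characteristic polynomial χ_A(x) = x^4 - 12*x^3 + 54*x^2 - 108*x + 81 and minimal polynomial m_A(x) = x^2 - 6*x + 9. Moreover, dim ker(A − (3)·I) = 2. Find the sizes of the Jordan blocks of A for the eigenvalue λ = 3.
Block sizes for λ = 3: [2, 2]

Step 1 — from the characteristic polynomial, algebraic multiplicity of λ = 3 is 4. From dim ker(A − (3)·I) = 2, there are exactly 2 Jordan blocks for λ = 3.
Step 2 — from the minimal polynomial, the factor (x − 3)^2 tells us the largest block for λ = 3 has size 2.
Step 3 — with total size 4, 2 blocks, and largest block 2, the block sizes (in nonincreasing order) are [2, 2].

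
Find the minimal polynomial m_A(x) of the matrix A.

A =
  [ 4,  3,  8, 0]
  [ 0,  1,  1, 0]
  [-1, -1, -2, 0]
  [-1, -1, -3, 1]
x^3 - 3*x^2 + 3*x - 1

The characteristic polynomial is χ_A(x) = (x - 1)^4, so the eigenvalues are known. The minimal polynomial is
  m_A(x) = Π_λ (x − λ)^{k_λ}
where k_λ is the size of the *largest* Jordan block for λ (equivalently, the smallest k with (A − λI)^k v = 0 for every generalised eigenvector v of λ).

  λ = 1: largest Jordan block has size 3, contributing (x − 1)^3

So m_A(x) = (x - 1)^3 = x^3 - 3*x^2 + 3*x - 1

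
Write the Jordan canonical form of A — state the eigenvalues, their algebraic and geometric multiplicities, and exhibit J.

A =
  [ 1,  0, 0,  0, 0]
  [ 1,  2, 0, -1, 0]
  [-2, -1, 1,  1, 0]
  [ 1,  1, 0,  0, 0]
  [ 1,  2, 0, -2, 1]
J_2(1) ⊕ J_2(1) ⊕ J_1(1)

The characteristic polynomial is
  det(x·I − A) = x^5 - 5*x^4 + 10*x^3 - 10*x^2 + 5*x - 1 = (x - 1)^5

Eigenvalues and multiplicities (the geometric multiplicity of λ is n − rank(A − λI), which equals the number of Jordan blocks for λ):
  λ = 1: algebraic multiplicity = 5, geometric multiplicity = 3

Determining the block sizes for each eigenvalue:
  λ = 1: with am = 5 and gm = 3, the partition is not yet determined (e.g. several partitions of 5 into 3 parts exist). Let N = A − (1)·I. Computing rank(N^1) = 2, rank(N^2) = 0; the number of blocks of size ≥ j is rank(N^{j−1}) − rank(N^j), giving [3, 2]. So we have 2 block(s) of size 2, 1 block(s) of size 1 → block sizes [2, 2, 1]

Assembling the blocks gives a Jordan form
J =
  [1, 1, 0, 0, 0]
  [0, 1, 0, 0, 0]
  [0, 0, 1, 1, 0]
  [0, 0, 0, 1, 0]
  [0, 0, 0, 0, 1]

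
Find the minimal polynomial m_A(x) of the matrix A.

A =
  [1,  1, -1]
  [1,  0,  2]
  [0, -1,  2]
x^3 - 3*x^2 + 3*x - 1

The characteristic polynomial is χ_A(x) = (x - 1)^3, so the eigenvalues are known. The minimal polynomial is
  m_A(x) = Π_λ (x − λ)^{k_λ}
where k_λ is the size of the *largest* Jordan block for λ (equivalently, the smallest k with (A − λI)^k v = 0 for every generalised eigenvector v of λ).

  λ = 1: largest Jordan block has size 3, contributing (x − 1)^3

So m_A(x) = (x - 1)^3 = x^3 - 3*x^2 + 3*x - 1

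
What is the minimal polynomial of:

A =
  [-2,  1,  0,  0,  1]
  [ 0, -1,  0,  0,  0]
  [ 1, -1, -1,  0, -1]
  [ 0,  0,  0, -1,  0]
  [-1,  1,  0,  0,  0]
x^2 + 2*x + 1

The characteristic polynomial is χ_A(x) = (x + 1)^5, so the eigenvalues are known. The minimal polynomial is
  m_A(x) = Π_λ (x − λ)^{k_λ}
where k_λ is the size of the *largest* Jordan block for λ (equivalently, the smallest k with (A − λI)^k v = 0 for every generalised eigenvector v of λ).

  λ = -1: largest Jordan block has size 2, contributing (x + 1)^2

So m_A(x) = (x + 1)^2 = x^2 + 2*x + 1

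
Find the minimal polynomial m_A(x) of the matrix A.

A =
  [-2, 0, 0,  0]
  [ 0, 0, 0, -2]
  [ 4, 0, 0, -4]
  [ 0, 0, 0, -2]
x^2 + 2*x

The characteristic polynomial is χ_A(x) = x^2*(x + 2)^2, so the eigenvalues are known. The minimal polynomial is
  m_A(x) = Π_λ (x − λ)^{k_λ}
where k_λ is the size of the *largest* Jordan block for λ (equivalently, the smallest k with (A − λI)^k v = 0 for every generalised eigenvector v of λ).

  λ = -2: largest Jordan block has size 1, contributing (x + 2)
  λ = 0: largest Jordan block has size 1, contributing (x − 0)

So m_A(x) = x*(x + 2) = x^2 + 2*x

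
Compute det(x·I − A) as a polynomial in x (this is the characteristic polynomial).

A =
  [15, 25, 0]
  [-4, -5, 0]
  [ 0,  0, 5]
x^3 - 15*x^2 + 75*x - 125

Expanding det(x·I − A) (e.g. by cofactor expansion or by noting that A is similar to its Jordan form J, which has the same characteristic polynomial as A) gives
  χ_A(x) = x^3 - 15*x^2 + 75*x - 125
which factors as (x - 5)^3. The eigenvalues (with algebraic multiplicities) are λ = 5 with multiplicity 3.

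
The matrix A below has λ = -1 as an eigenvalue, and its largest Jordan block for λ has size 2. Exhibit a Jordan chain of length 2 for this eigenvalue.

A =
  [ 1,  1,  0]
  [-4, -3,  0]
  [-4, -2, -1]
A Jordan chain for λ = -1 of length 2:
v_1 = (2, -4, -4)ᵀ
v_2 = (1, 0, 0)ᵀ

Let N = A − (-1)·I. We want v_2 with N^2 v_2 = 0 but N^1 v_2 ≠ 0; then v_{j-1} := N · v_j for j = 2, …, 2.

Pick v_2 = (1, 0, 0)ᵀ.
Then v_1 = N · v_2 = (2, -4, -4)ᵀ.

Sanity check: (A − (-1)·I) v_1 = (0, 0, 0)ᵀ = 0. ✓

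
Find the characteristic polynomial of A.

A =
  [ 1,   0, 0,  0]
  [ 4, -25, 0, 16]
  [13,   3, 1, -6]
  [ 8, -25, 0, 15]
x^4 + 8*x^3 + 6*x^2 - 40*x + 25

Expanding det(x·I − A) (e.g. by cofactor expansion or by noting that A is similar to its Jordan form J, which has the same characteristic polynomial as A) gives
  χ_A(x) = x^4 + 8*x^3 + 6*x^2 - 40*x + 25
which factors as (x - 1)^2*(x + 5)^2. The eigenvalues (with algebraic multiplicities) are λ = -5 with multiplicity 2, λ = 1 with multiplicity 2.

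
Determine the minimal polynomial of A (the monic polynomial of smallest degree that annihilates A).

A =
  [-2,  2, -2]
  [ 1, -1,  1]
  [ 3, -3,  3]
x^2

The characteristic polynomial is χ_A(x) = x^3, so the eigenvalues are known. The minimal polynomial is
  m_A(x) = Π_λ (x − λ)^{k_λ}
where k_λ is the size of the *largest* Jordan block for λ (equivalently, the smallest k with (A − λI)^k v = 0 for every generalised eigenvector v of λ).

  λ = 0: largest Jordan block has size 2, contributing (x − 0)^2

So m_A(x) = x^2 = x^2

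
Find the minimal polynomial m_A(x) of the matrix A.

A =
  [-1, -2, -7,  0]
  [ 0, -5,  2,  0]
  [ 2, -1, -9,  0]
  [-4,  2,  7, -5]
x^3 + 15*x^2 + 75*x + 125

The characteristic polynomial is χ_A(x) = (x + 5)^4, so the eigenvalues are known. The minimal polynomial is
  m_A(x) = Π_λ (x − λ)^{k_λ}
where k_λ is the size of the *largest* Jordan block for λ (equivalently, the smallest k with (A − λI)^k v = 0 for every generalised eigenvector v of λ).

  λ = -5: largest Jordan block has size 3, contributing (x + 5)^3

So m_A(x) = (x + 5)^3 = x^3 + 15*x^2 + 75*x + 125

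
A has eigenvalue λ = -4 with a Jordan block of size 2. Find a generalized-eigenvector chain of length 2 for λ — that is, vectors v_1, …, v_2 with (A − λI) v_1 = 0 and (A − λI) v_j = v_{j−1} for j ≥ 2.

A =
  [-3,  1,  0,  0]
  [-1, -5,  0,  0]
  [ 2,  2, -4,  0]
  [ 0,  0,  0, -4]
A Jordan chain for λ = -4 of length 2:
v_1 = (1, -1, 2, 0)ᵀ
v_2 = (1, 0, 0, 0)ᵀ

Let N = A − (-4)·I. We want v_2 with N^2 v_2 = 0 but N^1 v_2 ≠ 0; then v_{j-1} := N · v_j for j = 2, …, 2.

Pick v_2 = (1, 0, 0, 0)ᵀ.
Then v_1 = N · v_2 = (1, -1, 2, 0)ᵀ.

Sanity check: (A − (-4)·I) v_1 = (0, 0, 0, 0)ᵀ = 0. ✓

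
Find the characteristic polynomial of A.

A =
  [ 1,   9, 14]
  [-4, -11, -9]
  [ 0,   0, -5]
x^3 + 15*x^2 + 75*x + 125

Expanding det(x·I − A) (e.g. by cofactor expansion or by noting that A is similar to its Jordan form J, which has the same characteristic polynomial as A) gives
  χ_A(x) = x^3 + 15*x^2 + 75*x + 125
which factors as (x + 5)^3. The eigenvalues (with algebraic multiplicities) are λ = -5 with multiplicity 3.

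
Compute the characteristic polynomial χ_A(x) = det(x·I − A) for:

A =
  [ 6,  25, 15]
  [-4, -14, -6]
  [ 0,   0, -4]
x^3 + 12*x^2 + 48*x + 64

Expanding det(x·I − A) (e.g. by cofactor expansion or by noting that A is similar to its Jordan form J, which has the same characteristic polynomial as A) gives
  χ_A(x) = x^3 + 12*x^2 + 48*x + 64
which factors as (x + 4)^3. The eigenvalues (with algebraic multiplicities) are λ = -4 with multiplicity 3.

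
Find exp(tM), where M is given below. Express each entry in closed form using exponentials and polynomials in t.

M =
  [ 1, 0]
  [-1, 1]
e^{tM} =
  [exp(t), 0]
  [-t*exp(t), exp(t)]

Strategy: write M = P · J · P⁻¹ where J is a Jordan canonical form, so e^{tM} = P · e^{tJ} · P⁻¹, and e^{tJ} can be computed block-by-block.

M has Jordan form
J =
  [1, 1]
  [0, 1]
(up to reordering of blocks).

Per-block formulas:
  For a 2×2 Jordan block J_2(1): exp(t · J_2(1)) = e^(1t)·(I + t·N), where N is the 2×2 nilpotent shift.

After assembling e^{tJ} and conjugating by P, we get:

e^{tM} =
  [exp(t), 0]
  [-t*exp(t), exp(t)]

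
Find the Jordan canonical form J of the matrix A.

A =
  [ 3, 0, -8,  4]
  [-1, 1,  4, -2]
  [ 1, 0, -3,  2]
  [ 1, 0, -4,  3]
J_2(1) ⊕ J_1(1) ⊕ J_1(1)

The characteristic polynomial is
  det(x·I − A) = x^4 - 4*x^3 + 6*x^2 - 4*x + 1 = (x - 1)^4

Eigenvalues and multiplicities (the geometric multiplicity of λ is n − rank(A − λI), which equals the number of Jordan blocks for λ):
  λ = 1: algebraic multiplicity = 4, geometric multiplicity = 3

Determining the block sizes for each eigenvalue:
  λ = 1: 3 blocks summing to 4 forces exactly one block of size 2 and the rest size 1 → block sizes [2, 1, 1]

Assembling the blocks gives a Jordan form
J =
  [1, 1, 0, 0]
  [0, 1, 0, 0]
  [0, 0, 1, 0]
  [0, 0, 0, 1]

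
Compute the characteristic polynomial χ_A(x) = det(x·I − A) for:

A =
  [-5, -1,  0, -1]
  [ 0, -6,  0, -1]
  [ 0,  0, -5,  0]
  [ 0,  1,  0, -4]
x^4 + 20*x^3 + 150*x^2 + 500*x + 625

Expanding det(x·I − A) (e.g. by cofactor expansion or by noting that A is similar to its Jordan form J, which has the same characteristic polynomial as A) gives
  χ_A(x) = x^4 + 20*x^3 + 150*x^2 + 500*x + 625
which factors as (x + 5)^4. The eigenvalues (with algebraic multiplicities) are λ = -5 with multiplicity 4.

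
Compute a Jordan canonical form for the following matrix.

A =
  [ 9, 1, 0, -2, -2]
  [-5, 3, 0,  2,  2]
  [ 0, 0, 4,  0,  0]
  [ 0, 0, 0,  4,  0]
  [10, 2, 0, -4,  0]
J_2(4) ⊕ J_1(4) ⊕ J_1(4) ⊕ J_1(4)

The characteristic polynomial is
  det(x·I − A) = x^5 - 20*x^4 + 160*x^3 - 640*x^2 + 1280*x - 1024 = (x - 4)^5

Eigenvalues and multiplicities (the geometric multiplicity of λ is n − rank(A − λI), which equals the number of Jordan blocks for λ):
  λ = 4: algebraic multiplicity = 5, geometric multiplicity = 4

Determining the block sizes for each eigenvalue:
  λ = 4: 4 blocks summing to 5 forces exactly one block of size 2 and the rest size 1 → block sizes [2, 1, 1, 1]

Assembling the blocks gives a Jordan form
J =
  [4, 1, 0, 0, 0]
  [0, 4, 0, 0, 0]
  [0, 0, 4, 0, 0]
  [0, 0, 0, 4, 0]
  [0, 0, 0, 0, 4]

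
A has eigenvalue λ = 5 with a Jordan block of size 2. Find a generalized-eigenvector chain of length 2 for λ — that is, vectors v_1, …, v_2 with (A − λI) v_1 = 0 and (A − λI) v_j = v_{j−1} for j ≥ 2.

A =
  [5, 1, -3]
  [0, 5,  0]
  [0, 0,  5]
A Jordan chain for λ = 5 of length 2:
v_1 = (1, 0, 0)ᵀ
v_2 = (0, 1, 0)ᵀ

Let N = A − (5)·I. We want v_2 with N^2 v_2 = 0 but N^1 v_2 ≠ 0; then v_{j-1} := N · v_j for j = 2, …, 2.

Pick v_2 = (0, 1, 0)ᵀ.
Then v_1 = N · v_2 = (1, 0, 0)ᵀ.

Sanity check: (A − (5)·I) v_1 = (0, 0, 0)ᵀ = 0. ✓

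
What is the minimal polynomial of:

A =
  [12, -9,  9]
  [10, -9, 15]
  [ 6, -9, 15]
x^2 - 12*x + 36

The characteristic polynomial is χ_A(x) = (x - 6)^3, so the eigenvalues are known. The minimal polynomial is
  m_A(x) = Π_λ (x − λ)^{k_λ}
where k_λ is the size of the *largest* Jordan block for λ (equivalently, the smallest k with (A − λI)^k v = 0 for every generalised eigenvector v of λ).

  λ = 6: largest Jordan block has size 2, contributing (x − 6)^2

So m_A(x) = (x - 6)^2 = x^2 - 12*x + 36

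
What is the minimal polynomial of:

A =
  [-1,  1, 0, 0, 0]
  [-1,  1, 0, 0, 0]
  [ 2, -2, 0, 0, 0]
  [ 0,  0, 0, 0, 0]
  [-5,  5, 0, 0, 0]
x^2

The characteristic polynomial is χ_A(x) = x^5, so the eigenvalues are known. The minimal polynomial is
  m_A(x) = Π_λ (x − λ)^{k_λ}
where k_λ is the size of the *largest* Jordan block for λ (equivalently, the smallest k with (A − λI)^k v = 0 for every generalised eigenvector v of λ).

  λ = 0: largest Jordan block has size 2, contributing (x − 0)^2

So m_A(x) = x^2 = x^2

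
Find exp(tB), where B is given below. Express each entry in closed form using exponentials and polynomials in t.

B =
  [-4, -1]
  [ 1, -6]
e^{tB} =
  [t*exp(-5*t) + exp(-5*t), -t*exp(-5*t)]
  [t*exp(-5*t), -t*exp(-5*t) + exp(-5*t)]

Strategy: write B = P · J · P⁻¹ where J is a Jordan canonical form, so e^{tB} = P · e^{tJ} · P⁻¹, and e^{tJ} can be computed block-by-block.

B has Jordan form
J =
  [-5,  1]
  [ 0, -5]
(up to reordering of blocks).

Per-block formulas:
  For a 2×2 Jordan block J_2(-5): exp(t · J_2(-5)) = e^(-5t)·(I + t·N), where N is the 2×2 nilpotent shift.

After assembling e^{tJ} and conjugating by P, we get:

e^{tB} =
  [t*exp(-5*t) + exp(-5*t), -t*exp(-5*t)]
  [t*exp(-5*t), -t*exp(-5*t) + exp(-5*t)]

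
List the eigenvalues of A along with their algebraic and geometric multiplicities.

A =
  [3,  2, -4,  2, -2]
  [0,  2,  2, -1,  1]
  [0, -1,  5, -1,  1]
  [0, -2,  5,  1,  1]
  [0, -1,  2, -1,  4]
λ = 3: alg = 5, geom = 3

Step 1 — factor the characteristic polynomial to read off the algebraic multiplicities:
  χ_A(x) = (x - 3)^5

Step 2 — compute geometric multiplicities via the rank-nullity identity g(λ) = n − rank(A − λI):
  rank(A − (3)·I) = 2, so dim ker(A − (3)·I) = n − 2 = 3

Summary:
  λ = 3: algebraic multiplicity = 5, geometric multiplicity = 3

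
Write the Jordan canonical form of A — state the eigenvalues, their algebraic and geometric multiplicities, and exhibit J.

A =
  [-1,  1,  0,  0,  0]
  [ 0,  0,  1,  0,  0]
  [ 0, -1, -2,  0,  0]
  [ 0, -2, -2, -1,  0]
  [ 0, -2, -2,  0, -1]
J_3(-1) ⊕ J_1(-1) ⊕ J_1(-1)

The characteristic polynomial is
  det(x·I − A) = x^5 + 5*x^4 + 10*x^3 + 10*x^2 + 5*x + 1 = (x + 1)^5

Eigenvalues and multiplicities (the geometric multiplicity of λ is n − rank(A − λI), which equals the number of Jordan blocks for λ):
  λ = -1: algebraic multiplicity = 5, geometric multiplicity = 3

Determining the block sizes for each eigenvalue:
  λ = -1: with am = 5 and gm = 3, the partition is not yet determined (e.g. several partitions of 5 into 3 parts exist). Let N = A − (-1)·I. Computing rank(N^1) = 2, rank(N^2) = 1, rank(N^3) = 0; the number of blocks of size ≥ j is rank(N^{j−1}) − rank(N^j), giving [3, 1, 1]. So we have 1 block(s) of size 3, 2 block(s) of size 1 → block sizes [3, 1, 1]

Assembling the blocks gives a Jordan form
J =
  [-1,  1,  0,  0,  0]
  [ 0, -1,  1,  0,  0]
  [ 0,  0, -1,  0,  0]
  [ 0,  0,  0, -1,  0]
  [ 0,  0,  0,  0, -1]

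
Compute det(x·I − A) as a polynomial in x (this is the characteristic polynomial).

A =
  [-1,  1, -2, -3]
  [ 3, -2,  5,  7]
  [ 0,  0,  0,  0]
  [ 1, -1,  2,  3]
x^4

Expanding det(x·I − A) (e.g. by cofactor expansion or by noting that A is similar to its Jordan form J, which has the same characteristic polynomial as A) gives
  χ_A(x) = x^4
which factors as x^4. The eigenvalues (with algebraic multiplicities) are λ = 0 with multiplicity 4.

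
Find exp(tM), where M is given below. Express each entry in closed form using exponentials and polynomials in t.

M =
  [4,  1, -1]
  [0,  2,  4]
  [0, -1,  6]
e^{tM} =
  [exp(4*t), -t^2*exp(4*t)/2 + t*exp(4*t), t^2*exp(4*t) - t*exp(4*t)]
  [0, -2*t*exp(4*t) + exp(4*t), 4*t*exp(4*t)]
  [0, -t*exp(4*t), 2*t*exp(4*t) + exp(4*t)]

Strategy: write M = P · J · P⁻¹ where J is a Jordan canonical form, so e^{tM} = P · e^{tJ} · P⁻¹, and e^{tJ} can be computed block-by-block.

M has Jordan form
J =
  [4, 1, 0]
  [0, 4, 1]
  [0, 0, 4]
(up to reordering of blocks).

Per-block formulas:
  For a 3×3 Jordan block J_3(4): exp(t · J_3(4)) = e^(4t)·(I + t·N + (t^2/2)·N^2), where N is the 3×3 nilpotent shift.

After assembling e^{tJ} and conjugating by P, we get:

e^{tM} =
  [exp(4*t), -t^2*exp(4*t)/2 + t*exp(4*t), t^2*exp(4*t) - t*exp(4*t)]
  [0, -2*t*exp(4*t) + exp(4*t), 4*t*exp(4*t)]
  [0, -t*exp(4*t), 2*t*exp(4*t) + exp(4*t)]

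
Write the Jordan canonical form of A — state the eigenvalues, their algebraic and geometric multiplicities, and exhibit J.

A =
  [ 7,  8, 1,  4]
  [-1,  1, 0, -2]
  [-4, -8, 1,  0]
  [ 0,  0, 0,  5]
J_3(3) ⊕ J_1(5)

The characteristic polynomial is
  det(x·I − A) = x^4 - 14*x^3 + 72*x^2 - 162*x + 135 = (x - 5)*(x - 3)^3

Eigenvalues and multiplicities (the geometric multiplicity of λ is n − rank(A − λI), which equals the number of Jordan blocks for λ):
  λ = 3: algebraic multiplicity = 3, geometric multiplicity = 1
  λ = 5: algebraic multiplicity = 1, geometric multiplicity = 1

Determining the block sizes for each eigenvalue:
  λ = 3: one block (gm = 1), so the single block has size am = 3 → block sizes [3]
  λ = 5: one block (gm = 1), so the single block has size am = 1 → block sizes [1]

Assembling the blocks gives a Jordan form
J =
  [3, 1, 0, 0]
  [0, 3, 1, 0]
  [0, 0, 3, 0]
  [0, 0, 0, 5]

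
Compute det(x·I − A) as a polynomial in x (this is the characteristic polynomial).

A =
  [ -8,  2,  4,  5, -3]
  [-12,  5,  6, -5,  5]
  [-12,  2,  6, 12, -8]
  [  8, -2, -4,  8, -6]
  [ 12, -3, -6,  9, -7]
x^5 - 4*x^4 + 4*x^3

Expanding det(x·I − A) (e.g. by cofactor expansion or by noting that A is similar to its Jordan form J, which has the same characteristic polynomial as A) gives
  χ_A(x) = x^5 - 4*x^4 + 4*x^3
which factors as x^3*(x - 2)^2. The eigenvalues (with algebraic multiplicities) are λ = 0 with multiplicity 3, λ = 2 with multiplicity 2.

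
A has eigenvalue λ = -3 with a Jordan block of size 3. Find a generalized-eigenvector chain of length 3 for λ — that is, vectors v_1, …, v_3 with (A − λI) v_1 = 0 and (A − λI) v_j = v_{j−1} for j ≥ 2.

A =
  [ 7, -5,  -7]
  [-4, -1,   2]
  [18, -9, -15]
A Jordan chain for λ = -3 of length 3:
v_1 = (-6, -12, 0)ᵀ
v_2 = (10, -4, 18)ᵀ
v_3 = (1, 0, 0)ᵀ

Let N = A − (-3)·I. We want v_3 with N^3 v_3 = 0 but N^2 v_3 ≠ 0; then v_{j-1} := N · v_j for j = 3, …, 2.

Pick v_3 = (1, 0, 0)ᵀ.
Then v_2 = N · v_3 = (10, -4, 18)ᵀ.
Then v_1 = N · v_2 = (-6, -12, 0)ᵀ.

Sanity check: (A − (-3)·I) v_1 = (0, 0, 0)ᵀ = 0. ✓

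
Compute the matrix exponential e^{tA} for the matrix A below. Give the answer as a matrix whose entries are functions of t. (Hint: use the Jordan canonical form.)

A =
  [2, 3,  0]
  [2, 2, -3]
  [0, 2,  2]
e^{tA} =
  [3*t^2*exp(2*t) + exp(2*t), 3*t*exp(2*t), -9*t^2*exp(2*t)/2]
  [2*t*exp(2*t), exp(2*t), -3*t*exp(2*t)]
  [2*t^2*exp(2*t), 2*t*exp(2*t), -3*t^2*exp(2*t) + exp(2*t)]

Strategy: write A = P · J · P⁻¹ where J is a Jordan canonical form, so e^{tA} = P · e^{tJ} · P⁻¹, and e^{tJ} can be computed block-by-block.

A has Jordan form
J =
  [2, 1, 0]
  [0, 2, 1]
  [0, 0, 2]
(up to reordering of blocks).

Per-block formulas:
  For a 3×3 Jordan block J_3(2): exp(t · J_3(2)) = e^(2t)·(I + t·N + (t^2/2)·N^2), where N is the 3×3 nilpotent shift.

After assembling e^{tJ} and conjugating by P, we get:

e^{tA} =
  [3*t^2*exp(2*t) + exp(2*t), 3*t*exp(2*t), -9*t^2*exp(2*t)/2]
  [2*t*exp(2*t), exp(2*t), -3*t*exp(2*t)]
  [2*t^2*exp(2*t), 2*t*exp(2*t), -3*t^2*exp(2*t) + exp(2*t)]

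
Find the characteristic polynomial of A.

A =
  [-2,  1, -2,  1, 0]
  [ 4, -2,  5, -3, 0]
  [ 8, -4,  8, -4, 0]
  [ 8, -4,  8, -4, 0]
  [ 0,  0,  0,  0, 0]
x^5

Expanding det(x·I − A) (e.g. by cofactor expansion or by noting that A is similar to its Jordan form J, which has the same characteristic polynomial as A) gives
  χ_A(x) = x^5
which factors as x^5. The eigenvalues (with algebraic multiplicities) are λ = 0 with multiplicity 5.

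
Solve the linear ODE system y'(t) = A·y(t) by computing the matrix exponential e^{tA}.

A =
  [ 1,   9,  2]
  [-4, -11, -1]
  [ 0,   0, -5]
e^{tA} =
  [6*t*exp(-5*t) + exp(-5*t), 9*t*exp(-5*t), 3*t^2*exp(-5*t)/2 + 2*t*exp(-5*t)]
  [-4*t*exp(-5*t), -6*t*exp(-5*t) + exp(-5*t), -t^2*exp(-5*t) - t*exp(-5*t)]
  [0, 0, exp(-5*t)]

Strategy: write A = P · J · P⁻¹ where J is a Jordan canonical form, so e^{tA} = P · e^{tJ} · P⁻¹, and e^{tJ} can be computed block-by-block.

A has Jordan form
J =
  [-5,  1,  0]
  [ 0, -5,  1]
  [ 0,  0, -5]
(up to reordering of blocks).

Per-block formulas:
  For a 3×3 Jordan block J_3(-5): exp(t · J_3(-5)) = e^(-5t)·(I + t·N + (t^2/2)·N^2), where N is the 3×3 nilpotent shift.

After assembling e^{tJ} and conjugating by P, we get:

e^{tA} =
  [6*t*exp(-5*t) + exp(-5*t), 9*t*exp(-5*t), 3*t^2*exp(-5*t)/2 + 2*t*exp(-5*t)]
  [-4*t*exp(-5*t), -6*t*exp(-5*t) + exp(-5*t), -t^2*exp(-5*t) - t*exp(-5*t)]
  [0, 0, exp(-5*t)]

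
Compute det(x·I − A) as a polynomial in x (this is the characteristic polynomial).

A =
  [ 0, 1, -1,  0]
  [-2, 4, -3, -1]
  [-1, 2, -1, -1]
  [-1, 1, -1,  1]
x^4 - 4*x^3 + 6*x^2 - 4*x + 1

Expanding det(x·I − A) (e.g. by cofactor expansion or by noting that A is similar to its Jordan form J, which has the same characteristic polynomial as A) gives
  χ_A(x) = x^4 - 4*x^3 + 6*x^2 - 4*x + 1
which factors as (x - 1)^4. The eigenvalues (with algebraic multiplicities) are λ = 1 with multiplicity 4.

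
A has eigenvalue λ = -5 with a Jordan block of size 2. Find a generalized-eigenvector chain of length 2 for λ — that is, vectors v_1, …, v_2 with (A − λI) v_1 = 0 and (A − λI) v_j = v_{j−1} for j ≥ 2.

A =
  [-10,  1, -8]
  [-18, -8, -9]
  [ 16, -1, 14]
A Jordan chain for λ = -5 of length 2:
v_1 = (1, -3, -1)ᵀ
v_2 = (0, 1, 0)ᵀ

Let N = A − (-5)·I. We want v_2 with N^2 v_2 = 0 but N^1 v_2 ≠ 0; then v_{j-1} := N · v_j for j = 2, …, 2.

Pick v_2 = (0, 1, 0)ᵀ.
Then v_1 = N · v_2 = (1, -3, -1)ᵀ.

Sanity check: (A − (-5)·I) v_1 = (0, 0, 0)ᵀ = 0. ✓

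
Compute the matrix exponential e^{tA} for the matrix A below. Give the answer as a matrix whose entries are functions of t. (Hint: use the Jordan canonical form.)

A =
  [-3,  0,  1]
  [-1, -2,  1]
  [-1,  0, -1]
e^{tA} =
  [-t*exp(-2*t) + exp(-2*t), 0, t*exp(-2*t)]
  [-t*exp(-2*t), exp(-2*t), t*exp(-2*t)]
  [-t*exp(-2*t), 0, t*exp(-2*t) + exp(-2*t)]

Strategy: write A = P · J · P⁻¹ where J is a Jordan canonical form, so e^{tA} = P · e^{tJ} · P⁻¹, and e^{tJ} can be computed block-by-block.

A has Jordan form
J =
  [-2,  1,  0]
  [ 0, -2,  0]
  [ 0,  0, -2]
(up to reordering of blocks).

Per-block formulas:
  For a 2×2 Jordan block J_2(-2): exp(t · J_2(-2)) = e^(-2t)·(I + t·N), where N is the 2×2 nilpotent shift.
  For a 1×1 block at λ = -2: exp(t · [-2]) = [e^(-2t)].

After assembling e^{tJ} and conjugating by P, we get:

e^{tA} =
  [-t*exp(-2*t) + exp(-2*t), 0, t*exp(-2*t)]
  [-t*exp(-2*t), exp(-2*t), t*exp(-2*t)]
  [-t*exp(-2*t), 0, t*exp(-2*t) + exp(-2*t)]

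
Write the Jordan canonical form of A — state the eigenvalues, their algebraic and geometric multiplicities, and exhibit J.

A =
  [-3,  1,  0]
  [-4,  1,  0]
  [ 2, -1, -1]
J_2(-1) ⊕ J_1(-1)

The characteristic polynomial is
  det(x·I − A) = x^3 + 3*x^2 + 3*x + 1 = (x + 1)^3

Eigenvalues and multiplicities (the geometric multiplicity of λ is n − rank(A − λI), which equals the number of Jordan blocks for λ):
  λ = -1: algebraic multiplicity = 3, geometric multiplicity = 2

Determining the block sizes for each eigenvalue:
  λ = -1: 2 blocks summing to 3 forces exactly one block of size 2 and the rest size 1 → block sizes [2, 1]

Assembling the blocks gives a Jordan form
J =
  [-1,  1,  0]
  [ 0, -1,  0]
  [ 0,  0, -1]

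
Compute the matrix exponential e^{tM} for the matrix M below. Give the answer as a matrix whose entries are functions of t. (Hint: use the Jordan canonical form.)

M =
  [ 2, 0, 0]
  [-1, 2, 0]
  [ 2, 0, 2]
e^{tM} =
  [exp(2*t), 0, 0]
  [-t*exp(2*t), exp(2*t), 0]
  [2*t*exp(2*t), 0, exp(2*t)]

Strategy: write M = P · J · P⁻¹ where J is a Jordan canonical form, so e^{tM} = P · e^{tJ} · P⁻¹, and e^{tJ} can be computed block-by-block.

M has Jordan form
J =
  [2, 1, 0]
  [0, 2, 0]
  [0, 0, 2]
(up to reordering of blocks).

Per-block formulas:
  For a 1×1 block at λ = 2: exp(t · [2]) = [e^(2t)].
  For a 2×2 Jordan block J_2(2): exp(t · J_2(2)) = e^(2t)·(I + t·N), where N is the 2×2 nilpotent shift.

After assembling e^{tJ} and conjugating by P, we get:

e^{tM} =
  [exp(2*t), 0, 0]
  [-t*exp(2*t), exp(2*t), 0]
  [2*t*exp(2*t), 0, exp(2*t)]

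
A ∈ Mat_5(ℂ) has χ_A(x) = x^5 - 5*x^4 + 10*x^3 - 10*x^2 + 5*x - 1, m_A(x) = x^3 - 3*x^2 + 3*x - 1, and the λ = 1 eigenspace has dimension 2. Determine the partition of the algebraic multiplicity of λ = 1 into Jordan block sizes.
Block sizes for λ = 1: [3, 2]

Step 1 — from the characteristic polynomial, algebraic multiplicity of λ = 1 is 5. From dim ker(A − (1)·I) = 2, there are exactly 2 Jordan blocks for λ = 1.
Step 2 — from the minimal polynomial, the factor (x − 1)^3 tells us the largest block for λ = 1 has size 3.
Step 3 — with total size 5, 2 blocks, and largest block 3, the block sizes (in nonincreasing order) are [3, 2].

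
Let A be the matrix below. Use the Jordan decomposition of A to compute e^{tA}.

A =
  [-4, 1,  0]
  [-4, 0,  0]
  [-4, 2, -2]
e^{tA} =
  [-2*t*exp(-2*t) + exp(-2*t), t*exp(-2*t), 0]
  [-4*t*exp(-2*t), 2*t*exp(-2*t) + exp(-2*t), 0]
  [-4*t*exp(-2*t), 2*t*exp(-2*t), exp(-2*t)]

Strategy: write A = P · J · P⁻¹ where J is a Jordan canonical form, so e^{tA} = P · e^{tJ} · P⁻¹, and e^{tJ} can be computed block-by-block.

A has Jordan form
J =
  [-2,  1,  0]
  [ 0, -2,  0]
  [ 0,  0, -2]
(up to reordering of blocks).

Per-block formulas:
  For a 2×2 Jordan block J_2(-2): exp(t · J_2(-2)) = e^(-2t)·(I + t·N), where N is the 2×2 nilpotent shift.
  For a 1×1 block at λ = -2: exp(t · [-2]) = [e^(-2t)].

After assembling e^{tJ} and conjugating by P, we get:

e^{tA} =
  [-2*t*exp(-2*t) + exp(-2*t), t*exp(-2*t), 0]
  [-4*t*exp(-2*t), 2*t*exp(-2*t) + exp(-2*t), 0]
  [-4*t*exp(-2*t), 2*t*exp(-2*t), exp(-2*t)]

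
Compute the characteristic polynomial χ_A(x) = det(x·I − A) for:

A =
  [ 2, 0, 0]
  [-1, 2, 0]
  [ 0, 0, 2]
x^3 - 6*x^2 + 12*x - 8

Expanding det(x·I − A) (e.g. by cofactor expansion or by noting that A is similar to its Jordan form J, which has the same characteristic polynomial as A) gives
  χ_A(x) = x^3 - 6*x^2 + 12*x - 8
which factors as (x - 2)^3. The eigenvalues (with algebraic multiplicities) are λ = 2 with multiplicity 3.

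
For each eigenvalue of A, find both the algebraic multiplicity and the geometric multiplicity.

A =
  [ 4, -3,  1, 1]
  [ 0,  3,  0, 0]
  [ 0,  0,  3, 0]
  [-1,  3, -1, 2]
λ = 3: alg = 4, geom = 3

Step 1 — factor the characteristic polynomial to read off the algebraic multiplicities:
  χ_A(x) = (x - 3)^4

Step 2 — compute geometric multiplicities via the rank-nullity identity g(λ) = n − rank(A − λI):
  rank(A − (3)·I) = 1, so dim ker(A − (3)·I) = n − 1 = 3

Summary:
  λ = 3: algebraic multiplicity = 4, geometric multiplicity = 3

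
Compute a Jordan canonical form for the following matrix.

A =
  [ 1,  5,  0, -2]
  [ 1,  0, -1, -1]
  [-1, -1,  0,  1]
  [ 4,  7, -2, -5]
J_3(-1) ⊕ J_1(-1)

The characteristic polynomial is
  det(x·I − A) = x^4 + 4*x^3 + 6*x^2 + 4*x + 1 = (x + 1)^4

Eigenvalues and multiplicities (the geometric multiplicity of λ is n − rank(A − λI), which equals the number of Jordan blocks for λ):
  λ = -1: algebraic multiplicity = 4, geometric multiplicity = 2

Determining the block sizes for each eigenvalue:
  λ = -1: with am = 4 and gm = 2, the partition is not yet determined (e.g. several partitions of 4 into 2 parts exist). Let N = A − (-1)·I. Computing rank(N^1) = 2, rank(N^2) = 1, rank(N^3) = 0; the number of blocks of size ≥ j is rank(N^{j−1}) − rank(N^j), giving [2, 1, 1]. So we have 1 block(s) of size 3, 1 block(s) of size 1 → block sizes [3, 1]

Assembling the blocks gives a Jordan form
J =
  [-1,  1,  0,  0]
  [ 0, -1,  1,  0]
  [ 0,  0, -1,  0]
  [ 0,  0,  0, -1]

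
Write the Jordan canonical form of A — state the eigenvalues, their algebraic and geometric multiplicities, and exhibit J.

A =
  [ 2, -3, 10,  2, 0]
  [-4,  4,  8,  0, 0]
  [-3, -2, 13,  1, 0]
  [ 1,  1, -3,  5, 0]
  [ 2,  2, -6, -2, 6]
J_2(6) ⊕ J_2(6) ⊕ J_1(6)

The characteristic polynomial is
  det(x·I − A) = x^5 - 30*x^4 + 360*x^3 - 2160*x^2 + 6480*x - 7776 = (x - 6)^5

Eigenvalues and multiplicities (the geometric multiplicity of λ is n − rank(A − λI), which equals the number of Jordan blocks for λ):
  λ = 6: algebraic multiplicity = 5, geometric multiplicity = 3

Determining the block sizes for each eigenvalue:
  λ = 6: with am = 5 and gm = 3, the partition is not yet determined (e.g. several partitions of 5 into 3 parts exist). Let N = A − (6)·I. Computing rank(N^1) = 2, rank(N^2) = 0; the number of blocks of size ≥ j is rank(N^{j−1}) − rank(N^j), giving [3, 2]. So we have 2 block(s) of size 2, 1 block(s) of size 1 → block sizes [2, 2, 1]

Assembling the blocks gives a Jordan form
J =
  [6, 1, 0, 0, 0]
  [0, 6, 0, 0, 0]
  [0, 0, 6, 1, 0]
  [0, 0, 0, 6, 0]
  [0, 0, 0, 0, 6]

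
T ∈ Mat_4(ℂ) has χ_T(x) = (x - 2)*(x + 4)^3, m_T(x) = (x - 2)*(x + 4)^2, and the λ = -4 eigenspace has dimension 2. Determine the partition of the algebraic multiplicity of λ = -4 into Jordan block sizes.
Block sizes for λ = -4: [2, 1]

Step 1 — from the characteristic polynomial, algebraic multiplicity of λ = -4 is 3. From dim ker(T − (-4)·I) = 2, there are exactly 2 Jordan blocks for λ = -4.
Step 2 — from the minimal polynomial, the factor (x + 4)^2 tells us the largest block for λ = -4 has size 2.
Step 3 — with total size 3, 2 blocks, and largest block 2, the block sizes (in nonincreasing order) are [2, 1].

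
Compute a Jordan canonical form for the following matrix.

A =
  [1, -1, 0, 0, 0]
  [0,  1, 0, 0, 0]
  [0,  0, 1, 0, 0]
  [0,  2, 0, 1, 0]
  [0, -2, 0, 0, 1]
J_2(1) ⊕ J_1(1) ⊕ J_1(1) ⊕ J_1(1)

The characteristic polynomial is
  det(x·I − A) = x^5 - 5*x^4 + 10*x^3 - 10*x^2 + 5*x - 1 = (x - 1)^5

Eigenvalues and multiplicities (the geometric multiplicity of λ is n − rank(A − λI), which equals the number of Jordan blocks for λ):
  λ = 1: algebraic multiplicity = 5, geometric multiplicity = 4

Determining the block sizes for each eigenvalue:
  λ = 1: 4 blocks summing to 5 forces exactly one block of size 2 and the rest size 1 → block sizes [2, 1, 1, 1]

Assembling the blocks gives a Jordan form
J =
  [1, 1, 0, 0, 0]
  [0, 1, 0, 0, 0]
  [0, 0, 1, 0, 0]
  [0, 0, 0, 1, 0]
  [0, 0, 0, 0, 1]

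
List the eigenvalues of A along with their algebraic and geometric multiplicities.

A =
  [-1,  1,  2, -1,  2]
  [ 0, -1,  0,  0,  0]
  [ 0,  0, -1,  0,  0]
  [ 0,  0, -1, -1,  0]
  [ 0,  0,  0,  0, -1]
λ = -1: alg = 5, geom = 3

Step 1 — factor the characteristic polynomial to read off the algebraic multiplicities:
  χ_A(x) = (x + 1)^5

Step 2 — compute geometric multiplicities via the rank-nullity identity g(λ) = n − rank(A − λI):
  rank(A − (-1)·I) = 2, so dim ker(A − (-1)·I) = n − 2 = 3

Summary:
  λ = -1: algebraic multiplicity = 5, geometric multiplicity = 3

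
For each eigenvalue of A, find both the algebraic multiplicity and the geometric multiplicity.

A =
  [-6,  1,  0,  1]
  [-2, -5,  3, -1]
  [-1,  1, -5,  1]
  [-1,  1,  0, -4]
λ = -5: alg = 4, geom = 2

Step 1 — factor the characteristic polynomial to read off the algebraic multiplicities:
  χ_A(x) = (x + 5)^4

Step 2 — compute geometric multiplicities via the rank-nullity identity g(λ) = n − rank(A − λI):
  rank(A − (-5)·I) = 2, so dim ker(A − (-5)·I) = n − 2 = 2

Summary:
  λ = -5: algebraic multiplicity = 4, geometric multiplicity = 2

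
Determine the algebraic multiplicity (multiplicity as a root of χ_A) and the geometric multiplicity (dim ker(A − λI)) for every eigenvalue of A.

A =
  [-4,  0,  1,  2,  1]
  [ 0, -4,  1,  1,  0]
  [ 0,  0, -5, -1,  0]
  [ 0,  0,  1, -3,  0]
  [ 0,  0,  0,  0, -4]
λ = -4: alg = 5, geom = 3

Step 1 — factor the characteristic polynomial to read off the algebraic multiplicities:
  χ_A(x) = (x + 4)^5

Step 2 — compute geometric multiplicities via the rank-nullity identity g(λ) = n − rank(A − λI):
  rank(A − (-4)·I) = 2, so dim ker(A − (-4)·I) = n − 2 = 3

Summary:
  λ = -4: algebraic multiplicity = 5, geometric multiplicity = 3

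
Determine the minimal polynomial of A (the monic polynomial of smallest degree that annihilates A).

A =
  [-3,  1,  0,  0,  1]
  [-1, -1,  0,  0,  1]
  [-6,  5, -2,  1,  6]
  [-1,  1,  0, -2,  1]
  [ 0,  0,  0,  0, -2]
x^2 + 4*x + 4

The characteristic polynomial is χ_A(x) = (x + 2)^5, so the eigenvalues are known. The minimal polynomial is
  m_A(x) = Π_λ (x − λ)^{k_λ}
where k_λ is the size of the *largest* Jordan block for λ (equivalently, the smallest k with (A − λI)^k v = 0 for every generalised eigenvector v of λ).

  λ = -2: largest Jordan block has size 2, contributing (x + 2)^2

So m_A(x) = (x + 2)^2 = x^2 + 4*x + 4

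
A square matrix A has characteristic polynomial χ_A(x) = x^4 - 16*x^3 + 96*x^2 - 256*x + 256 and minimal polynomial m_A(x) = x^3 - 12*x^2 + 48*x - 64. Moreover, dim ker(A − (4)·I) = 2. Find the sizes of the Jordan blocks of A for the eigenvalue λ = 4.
Block sizes for λ = 4: [3, 1]

Step 1 — from the characteristic polynomial, algebraic multiplicity of λ = 4 is 4. From dim ker(A − (4)·I) = 2, there are exactly 2 Jordan blocks for λ = 4.
Step 2 — from the minimal polynomial, the factor (x − 4)^3 tells us the largest block for λ = 4 has size 3.
Step 3 — with total size 4, 2 blocks, and largest block 3, the block sizes (in nonincreasing order) are [3, 1].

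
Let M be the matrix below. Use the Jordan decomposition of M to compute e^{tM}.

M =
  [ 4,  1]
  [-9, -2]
e^{tM} =
  [3*t*exp(t) + exp(t), t*exp(t)]
  [-9*t*exp(t), -3*t*exp(t) + exp(t)]

Strategy: write M = P · J · P⁻¹ where J is a Jordan canonical form, so e^{tM} = P · e^{tJ} · P⁻¹, and e^{tJ} can be computed block-by-block.

M has Jordan form
J =
  [1, 1]
  [0, 1]
(up to reordering of blocks).

Per-block formulas:
  For a 2×2 Jordan block J_2(1): exp(t · J_2(1)) = e^(1t)·(I + t·N), where N is the 2×2 nilpotent shift.

After assembling e^{tJ} and conjugating by P, we get:

e^{tM} =
  [3*t*exp(t) + exp(t), t*exp(t)]
  [-9*t*exp(t), -3*t*exp(t) + exp(t)]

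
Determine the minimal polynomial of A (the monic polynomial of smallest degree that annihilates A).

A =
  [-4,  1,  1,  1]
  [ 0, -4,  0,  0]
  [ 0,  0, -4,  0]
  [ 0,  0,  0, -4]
x^2 + 8*x + 16

The characteristic polynomial is χ_A(x) = (x + 4)^4, so the eigenvalues are known. The minimal polynomial is
  m_A(x) = Π_λ (x − λ)^{k_λ}
where k_λ is the size of the *largest* Jordan block for λ (equivalently, the smallest k with (A − λI)^k v = 0 for every generalised eigenvector v of λ).

  λ = -4: largest Jordan block has size 2, contributing (x + 4)^2

So m_A(x) = (x + 4)^2 = x^2 + 8*x + 16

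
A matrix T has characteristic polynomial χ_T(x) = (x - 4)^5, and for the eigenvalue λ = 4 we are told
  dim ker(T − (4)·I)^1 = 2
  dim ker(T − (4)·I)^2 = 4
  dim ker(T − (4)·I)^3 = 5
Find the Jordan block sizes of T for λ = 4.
Block sizes for λ = 4: [3, 2]

From the dimensions of kernels of powers, the number of Jordan blocks of size at least j is d_j − d_{j−1} where d_j = dim ker(N^j) (with d_0 = 0). Computing the differences gives [2, 2, 1].
The number of blocks of size exactly k is (#blocks of size ≥ k) − (#blocks of size ≥ k + 1), so the partition is: 1 block(s) of size 2, 1 block(s) of size 3.
In nonincreasing order the block sizes are [3, 2].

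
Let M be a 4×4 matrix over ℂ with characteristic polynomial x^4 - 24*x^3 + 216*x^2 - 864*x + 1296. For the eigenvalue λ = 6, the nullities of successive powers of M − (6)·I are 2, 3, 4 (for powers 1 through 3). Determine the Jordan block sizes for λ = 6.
Block sizes for λ = 6: [3, 1]

From the dimensions of kernels of powers, the number of Jordan blocks of size at least j is d_j − d_{j−1} where d_j = dim ker(N^j) (with d_0 = 0). Computing the differences gives [2, 1, 1].
The number of blocks of size exactly k is (#blocks of size ≥ k) − (#blocks of size ≥ k + 1), so the partition is: 1 block(s) of size 1, 1 block(s) of size 3.
In nonincreasing order the block sizes are [3, 1].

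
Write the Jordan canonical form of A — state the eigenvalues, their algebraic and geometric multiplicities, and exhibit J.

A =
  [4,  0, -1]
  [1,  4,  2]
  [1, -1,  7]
J_3(5)

The characteristic polynomial is
  det(x·I − A) = x^3 - 15*x^2 + 75*x - 125 = (x - 5)^3

Eigenvalues and multiplicities (the geometric multiplicity of λ is n − rank(A − λI), which equals the number of Jordan blocks for λ):
  λ = 5: algebraic multiplicity = 3, geometric multiplicity = 1

Determining the block sizes for each eigenvalue:
  λ = 5: one block (gm = 1), so the single block has size am = 3 → block sizes [3]

Assembling the blocks gives a Jordan form
J =
  [5, 1, 0]
  [0, 5, 1]
  [0, 0, 5]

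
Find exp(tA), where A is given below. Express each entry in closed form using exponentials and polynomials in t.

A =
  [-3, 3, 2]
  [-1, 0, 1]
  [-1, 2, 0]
e^{tA} =
  [-t^2*exp(-t)/2 - 2*t*exp(-t) + exp(-t), t^2*exp(-t)/2 + 3*t*exp(-t), t^2*exp(-t)/2 + 2*t*exp(-t)]
  [-t*exp(-t), t*exp(-t) + exp(-t), t*exp(-t)]
  [-t^2*exp(-t)/2 - t*exp(-t), t^2*exp(-t)/2 + 2*t*exp(-t), t^2*exp(-t)/2 + t*exp(-t) + exp(-t)]

Strategy: write A = P · J · P⁻¹ where J is a Jordan canonical form, so e^{tA} = P · e^{tJ} · P⁻¹, and e^{tJ} can be computed block-by-block.

A has Jordan form
J =
  [-1,  1,  0]
  [ 0, -1,  1]
  [ 0,  0, -1]
(up to reordering of blocks).

Per-block formulas:
  For a 3×3 Jordan block J_3(-1): exp(t · J_3(-1)) = e^(-1t)·(I + t·N + (t^2/2)·N^2), where N is the 3×3 nilpotent shift.

After assembling e^{tJ} and conjugating by P, we get:

e^{tA} =
  [-t^2*exp(-t)/2 - 2*t*exp(-t) + exp(-t), t^2*exp(-t)/2 + 3*t*exp(-t), t^2*exp(-t)/2 + 2*t*exp(-t)]
  [-t*exp(-t), t*exp(-t) + exp(-t), t*exp(-t)]
  [-t^2*exp(-t)/2 - t*exp(-t), t^2*exp(-t)/2 + 2*t*exp(-t), t^2*exp(-t)/2 + t*exp(-t) + exp(-t)]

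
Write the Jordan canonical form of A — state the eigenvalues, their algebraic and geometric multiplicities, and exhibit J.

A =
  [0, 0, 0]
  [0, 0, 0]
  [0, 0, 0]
J_1(0) ⊕ J_1(0) ⊕ J_1(0)

The characteristic polynomial is
  det(x·I − A) = x^3

Eigenvalues and multiplicities (the geometric multiplicity of λ is n − rank(A − λI), which equals the number of Jordan blocks for λ):
  λ = 0: algebraic multiplicity = 3, geometric multiplicity = 3

Determining the block sizes for each eigenvalue:
  λ = 0: gm = am = 3, so every block has size 1 → block sizes [1, 1, 1]

Assembling the blocks gives a Jordan form
J =
  [0, 0, 0]
  [0, 0, 0]
  [0, 0, 0]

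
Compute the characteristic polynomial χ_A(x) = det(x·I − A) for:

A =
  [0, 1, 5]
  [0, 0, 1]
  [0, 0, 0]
x^3

Expanding det(x·I − A) (e.g. by cofactor expansion or by noting that A is similar to its Jordan form J, which has the same characteristic polynomial as A) gives
  χ_A(x) = x^3
which factors as x^3. The eigenvalues (with algebraic multiplicities) are λ = 0 with multiplicity 3.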